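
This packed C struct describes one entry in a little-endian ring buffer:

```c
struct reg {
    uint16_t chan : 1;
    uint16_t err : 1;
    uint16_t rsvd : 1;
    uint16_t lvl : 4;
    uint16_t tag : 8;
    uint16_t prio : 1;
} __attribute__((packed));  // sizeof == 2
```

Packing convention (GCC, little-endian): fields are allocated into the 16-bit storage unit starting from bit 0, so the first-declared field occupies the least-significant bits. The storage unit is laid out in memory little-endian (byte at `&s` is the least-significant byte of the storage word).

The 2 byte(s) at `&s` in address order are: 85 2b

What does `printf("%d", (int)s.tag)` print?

87

[0]=0x85 [1]=0x2b (little-endian) → word 0x2b85
chan [0+:1] = (word>>0) & 0x1 = 1
err [1+:1] = (word>>1) & 0x1 = 0
rsvd [2+:1] = (word>>2) & 0x1 = 1
lvl [3+:4] = (word>>3) & 0xf = 0
tag [7+:8] = (word>>7) & 0xff = 87  ←
prio [15+:1] = (word>>15) & 0x1 = 0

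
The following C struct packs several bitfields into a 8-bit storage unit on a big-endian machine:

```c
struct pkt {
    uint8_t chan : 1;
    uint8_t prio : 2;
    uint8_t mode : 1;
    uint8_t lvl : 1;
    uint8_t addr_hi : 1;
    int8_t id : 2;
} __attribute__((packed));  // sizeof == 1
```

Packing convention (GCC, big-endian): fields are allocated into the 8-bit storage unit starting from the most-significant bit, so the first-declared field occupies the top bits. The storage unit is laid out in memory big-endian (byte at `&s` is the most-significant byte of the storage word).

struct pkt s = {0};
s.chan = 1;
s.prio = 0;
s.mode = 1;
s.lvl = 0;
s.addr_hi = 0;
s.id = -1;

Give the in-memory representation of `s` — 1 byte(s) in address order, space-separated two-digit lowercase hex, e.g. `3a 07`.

[7+:1] chan=1 & 0x1 = 0x1; word=0x80
[5+:2] prio=0 & 0x3 = 0x0; word=0x80
[4+:1] mode=1 & 0x1 = 0x1; word=0x90
[3+:1] lvl=0 & 0x1 = 0x0; word=0x90
[2+:1] addr_hi=0 & 0x1 = 0x0; word=0x90
[0+:2] id=-1 & 0x3 = 0x3; word=0x93
word = 0x93 → big-endian bytes:
  [0]=0x93

93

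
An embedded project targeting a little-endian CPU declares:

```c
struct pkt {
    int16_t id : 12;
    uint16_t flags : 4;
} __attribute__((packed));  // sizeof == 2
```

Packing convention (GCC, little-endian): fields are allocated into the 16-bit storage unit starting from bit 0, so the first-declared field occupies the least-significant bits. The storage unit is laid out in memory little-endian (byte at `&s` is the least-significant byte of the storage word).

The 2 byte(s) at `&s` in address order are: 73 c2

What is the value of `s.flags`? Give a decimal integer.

12

[0]=0x73 [1]=0xc2 (little-endian) → word 0xc273
id [0+:12] = (word>>0) & 0xfff = 627
flags [12+:4] = (word>>12) & 0xf = 12  ←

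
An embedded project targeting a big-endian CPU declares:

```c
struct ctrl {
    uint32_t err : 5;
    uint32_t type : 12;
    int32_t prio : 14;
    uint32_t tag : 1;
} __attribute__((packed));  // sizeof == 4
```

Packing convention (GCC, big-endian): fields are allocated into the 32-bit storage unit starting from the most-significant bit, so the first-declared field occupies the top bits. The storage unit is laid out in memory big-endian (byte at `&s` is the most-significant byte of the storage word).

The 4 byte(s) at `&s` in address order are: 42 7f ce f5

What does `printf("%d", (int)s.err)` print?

8

[0]=0x42 [1]=0x7f [2]=0xce [3]=0xf5 (big-endian) → word 0x427fcef5
err:5 @ bit 27 → (0x427fcef5>>27)&0x1f = 0x8  ←
type:12 @ bit 15 → (0x427fcef5>>15)&0xfff = 0x4ff
prio:14 @ bit 1 → (0x427fcef5>>1)&0x3fff = 0x277a
tag:1 @ bit 0 → (0x427fcef5>>0)&0x1 = 0x1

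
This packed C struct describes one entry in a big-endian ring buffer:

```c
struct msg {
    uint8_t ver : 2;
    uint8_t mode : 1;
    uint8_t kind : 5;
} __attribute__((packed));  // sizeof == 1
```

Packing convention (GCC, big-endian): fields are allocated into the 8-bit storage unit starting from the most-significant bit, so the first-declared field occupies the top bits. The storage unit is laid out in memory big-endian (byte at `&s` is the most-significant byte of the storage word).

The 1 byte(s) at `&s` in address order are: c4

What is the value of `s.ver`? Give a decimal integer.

3

[0]=0xc4 (big-endian) → word 0xc4
ver:2 @ bit 6 → (0xc4>>6)&0x3 = 0x3  ←
mode:1 @ bit 5 → (0xc4>>5)&0x1 = 0x0
kind:5 @ bit 0 → (0xc4>>0)&0x1f = 0x4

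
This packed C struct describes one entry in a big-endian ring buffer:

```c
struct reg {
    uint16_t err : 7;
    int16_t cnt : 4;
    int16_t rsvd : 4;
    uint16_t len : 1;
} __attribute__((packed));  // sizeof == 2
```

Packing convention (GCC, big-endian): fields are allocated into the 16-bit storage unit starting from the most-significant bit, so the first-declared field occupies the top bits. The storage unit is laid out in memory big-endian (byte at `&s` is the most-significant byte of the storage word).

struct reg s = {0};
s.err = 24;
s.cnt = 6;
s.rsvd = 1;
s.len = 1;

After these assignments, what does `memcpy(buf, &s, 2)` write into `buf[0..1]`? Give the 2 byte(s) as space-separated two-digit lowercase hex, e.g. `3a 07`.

err (7b) val=24 bits=0x18 at bit 9: 0x3000
cnt (4b) val=6 bits=0x6 at bit 5: 0x30c0
rsvd (4b) val=1 bits=0x1 at bit 1: 0x30c2
len (1b) val=1 bits=0x1 at bit 0: 0x30c3
word = 0x30c3 → big-endian bytes:
  [0]=0x30  [1]=0xc3

30 c3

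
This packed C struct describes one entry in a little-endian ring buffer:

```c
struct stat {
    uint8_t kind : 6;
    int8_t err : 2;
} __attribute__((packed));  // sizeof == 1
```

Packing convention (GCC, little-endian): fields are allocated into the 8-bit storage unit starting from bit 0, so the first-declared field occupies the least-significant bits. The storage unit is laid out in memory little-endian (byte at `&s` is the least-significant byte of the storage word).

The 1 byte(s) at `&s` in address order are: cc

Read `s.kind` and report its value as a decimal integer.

[0]=0xcc (little-endian) → word 0xcc
kind:6 @ bit 0 → (0xcc>>0)&0x3f = 0xc  ←
err:2 @ bit 6 → (0xcc>>6)&0x3 = 0x3

12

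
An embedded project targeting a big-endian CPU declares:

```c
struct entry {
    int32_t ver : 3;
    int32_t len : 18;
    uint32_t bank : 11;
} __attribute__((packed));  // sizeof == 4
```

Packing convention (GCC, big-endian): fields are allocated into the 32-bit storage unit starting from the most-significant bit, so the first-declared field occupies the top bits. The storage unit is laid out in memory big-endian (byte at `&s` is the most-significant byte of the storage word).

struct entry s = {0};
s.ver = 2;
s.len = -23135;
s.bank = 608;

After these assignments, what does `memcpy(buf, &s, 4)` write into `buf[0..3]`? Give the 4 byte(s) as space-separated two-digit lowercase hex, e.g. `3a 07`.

5d 2d 0a 60

ver (3b) val=2 bits=0x2 at bit 29: 0x40000000
len (18b) val=-23135 bits=0x3a5a1 at bit 11: 0x5d2d0800
bank (11b) val=608 bits=0x260 at bit 0: 0x5d2d0a60
word = 0x5d2d0a60 → big-endian bytes:
  [0]=0x5d  [1]=0x2d  [2]=0x0a  [3]=0x60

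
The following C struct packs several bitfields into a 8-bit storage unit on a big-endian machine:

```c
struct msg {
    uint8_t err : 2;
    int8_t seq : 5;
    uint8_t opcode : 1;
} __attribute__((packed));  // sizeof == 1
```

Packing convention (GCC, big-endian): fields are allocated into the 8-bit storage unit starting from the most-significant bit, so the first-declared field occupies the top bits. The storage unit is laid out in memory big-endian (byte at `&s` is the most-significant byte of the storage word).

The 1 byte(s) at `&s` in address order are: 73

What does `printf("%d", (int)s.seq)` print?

[0]=0x73 (big-endian) → word 0x73
err:2 @ bit 6 → (0x73>>6)&0x3 = 0x1
seq:5 @ bit 1 → (0x73>>1)&0x1f = 0x19  ←
opcode:1 @ bit 0 → (0x73>>0)&0x1 = 0x1
seq signed 5b, MSB=1: 25 - 32 = -7

-7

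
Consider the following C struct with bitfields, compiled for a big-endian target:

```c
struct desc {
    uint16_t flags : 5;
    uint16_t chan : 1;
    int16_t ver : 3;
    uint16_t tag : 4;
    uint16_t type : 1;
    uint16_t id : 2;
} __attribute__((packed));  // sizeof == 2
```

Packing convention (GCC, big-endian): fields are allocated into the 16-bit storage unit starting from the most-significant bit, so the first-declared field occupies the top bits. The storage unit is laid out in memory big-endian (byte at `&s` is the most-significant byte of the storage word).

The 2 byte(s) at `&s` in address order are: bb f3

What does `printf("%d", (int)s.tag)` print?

[0]=0xbb [1]=0xf3 (big-endian) → word 0xbbf3
flags [11+:5] = (word>>11) & 0x1f = 23
chan [10+:1] = (word>>10) & 0x1 = 0
ver [7+:3] = (word>>7) & 0x7 = 7
tag [3+:4] = (word>>3) & 0xf = 14  ←
type [2+:1] = (word>>2) & 0x1 = 0
id [0+:2] = (word>>0) & 0x3 = 3

14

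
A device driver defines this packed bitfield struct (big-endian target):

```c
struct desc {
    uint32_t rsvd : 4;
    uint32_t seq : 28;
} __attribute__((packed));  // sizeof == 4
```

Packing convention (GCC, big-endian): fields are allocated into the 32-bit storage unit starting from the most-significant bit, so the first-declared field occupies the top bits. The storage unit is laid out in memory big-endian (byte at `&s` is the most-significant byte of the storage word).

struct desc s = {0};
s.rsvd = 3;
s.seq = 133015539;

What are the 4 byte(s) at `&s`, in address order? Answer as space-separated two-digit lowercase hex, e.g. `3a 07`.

rsvd:4 = 3 → 0x3 << 28 → word 0x30000000
seq:28 = 133015539 → 0x7eda7f3 << 0 → word 0x37eda7f3
word = 0x37eda7f3 → big-endian bytes:
  [0]=0x37  [1]=0xed  [2]=0xa7  [3]=0xf3

37 ed a7 f3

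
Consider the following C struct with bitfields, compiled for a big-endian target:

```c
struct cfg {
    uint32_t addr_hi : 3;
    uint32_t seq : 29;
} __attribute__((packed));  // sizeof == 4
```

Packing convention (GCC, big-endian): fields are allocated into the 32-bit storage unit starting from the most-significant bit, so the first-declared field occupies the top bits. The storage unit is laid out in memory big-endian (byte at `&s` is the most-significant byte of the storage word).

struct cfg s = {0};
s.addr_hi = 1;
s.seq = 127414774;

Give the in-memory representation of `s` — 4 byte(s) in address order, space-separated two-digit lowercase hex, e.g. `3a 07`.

addr_hi (3b) val=1 bits=0x1 at bit 29: 0x20000000
seq (29b) val=127414774 bits=0x79831f6 at bit 0: 0x279831f6
word = 0x279831f6 → big-endian bytes:
  [0]=0x27  [1]=0x98  [2]=0x31  [3]=0xf6

27 98 31 f6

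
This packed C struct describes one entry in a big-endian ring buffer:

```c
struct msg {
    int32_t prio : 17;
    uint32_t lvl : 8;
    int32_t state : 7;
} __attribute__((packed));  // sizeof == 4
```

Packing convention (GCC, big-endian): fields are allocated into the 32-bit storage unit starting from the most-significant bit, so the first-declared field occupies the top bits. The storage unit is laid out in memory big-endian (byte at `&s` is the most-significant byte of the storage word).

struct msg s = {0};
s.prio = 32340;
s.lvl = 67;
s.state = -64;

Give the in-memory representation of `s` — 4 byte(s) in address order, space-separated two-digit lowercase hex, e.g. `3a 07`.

3f 2a 21 c0

[15+:17] prio=32340 & 0x1ffff = 0x7e54; word=0x3f2a0000
[7+:8] lvl=67 & 0xff = 0x43; word=0x3f2a2180
[0+:7] state=-64 & 0x7f = 0x40; word=0x3f2a21c0
word = 0x3f2a21c0 → big-endian bytes:
  [0]=0x3f  [1]=0x2a  [2]=0x21  [3]=0xc0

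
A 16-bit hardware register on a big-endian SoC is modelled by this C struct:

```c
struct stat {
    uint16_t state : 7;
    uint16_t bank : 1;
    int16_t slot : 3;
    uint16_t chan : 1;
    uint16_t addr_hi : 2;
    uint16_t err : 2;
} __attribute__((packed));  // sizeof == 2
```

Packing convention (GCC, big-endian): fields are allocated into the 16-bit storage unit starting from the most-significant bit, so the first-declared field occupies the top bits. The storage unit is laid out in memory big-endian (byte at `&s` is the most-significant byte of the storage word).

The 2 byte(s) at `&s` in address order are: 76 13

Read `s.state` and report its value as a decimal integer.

[0]=0x76 [1]=0x13 (big-endian) → word 0x7613
state [9+:7] = (word>>9) & 0x7f = 59  ←
bank [8+:1] = (word>>8) & 0x1 = 0
slot [5+:3] = (word>>5) & 0x7 = 0
chan [4+:1] = (word>>4) & 0x1 = 1
addr_hi [2+:2] = (word>>2) & 0x3 = 0
err [0+:2] = (word>>0) & 0x3 = 3

59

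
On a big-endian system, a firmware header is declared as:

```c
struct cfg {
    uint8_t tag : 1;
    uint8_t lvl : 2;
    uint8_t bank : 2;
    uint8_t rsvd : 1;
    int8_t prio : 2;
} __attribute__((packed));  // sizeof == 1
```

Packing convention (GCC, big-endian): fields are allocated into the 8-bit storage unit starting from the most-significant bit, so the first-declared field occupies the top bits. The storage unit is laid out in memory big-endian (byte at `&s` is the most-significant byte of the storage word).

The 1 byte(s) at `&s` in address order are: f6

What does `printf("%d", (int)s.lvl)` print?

[0]=0xf6 (big-endian) → word 0xf6
tag [7+:1] = (word>>7) & 0x1 = 1
lvl [5+:2] = (word>>5) & 0x3 = 3  ←
bank [3+:2] = (word>>3) & 0x3 = 2
rsvd [2+:1] = (word>>2) & 0x1 = 1
prio [0+:2] = (word>>0) & 0x3 = 2

3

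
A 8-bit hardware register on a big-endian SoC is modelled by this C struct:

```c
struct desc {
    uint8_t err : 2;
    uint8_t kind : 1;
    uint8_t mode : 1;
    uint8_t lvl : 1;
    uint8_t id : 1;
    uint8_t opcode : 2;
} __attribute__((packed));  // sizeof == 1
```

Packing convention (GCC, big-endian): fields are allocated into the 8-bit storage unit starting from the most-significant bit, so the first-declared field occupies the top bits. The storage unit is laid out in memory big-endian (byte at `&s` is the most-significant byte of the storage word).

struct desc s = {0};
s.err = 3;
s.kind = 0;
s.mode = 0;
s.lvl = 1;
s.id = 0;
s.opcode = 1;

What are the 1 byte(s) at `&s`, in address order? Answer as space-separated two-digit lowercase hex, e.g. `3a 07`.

c9

err:2 = 3 → 0x3 << 6 → word 0xc0
kind:1 = 0 → 0x0 << 5 → word 0xc0
mode:1 = 0 → 0x0 << 4 → word 0xc0
lvl:1 = 1 → 0x1 << 3 → word 0xc8
id:1 = 0 → 0x0 << 2 → word 0xc8
opcode:2 = 1 → 0x1 << 0 → word 0xc9
word = 0xc9 → big-endian bytes:
  [0]=0xc9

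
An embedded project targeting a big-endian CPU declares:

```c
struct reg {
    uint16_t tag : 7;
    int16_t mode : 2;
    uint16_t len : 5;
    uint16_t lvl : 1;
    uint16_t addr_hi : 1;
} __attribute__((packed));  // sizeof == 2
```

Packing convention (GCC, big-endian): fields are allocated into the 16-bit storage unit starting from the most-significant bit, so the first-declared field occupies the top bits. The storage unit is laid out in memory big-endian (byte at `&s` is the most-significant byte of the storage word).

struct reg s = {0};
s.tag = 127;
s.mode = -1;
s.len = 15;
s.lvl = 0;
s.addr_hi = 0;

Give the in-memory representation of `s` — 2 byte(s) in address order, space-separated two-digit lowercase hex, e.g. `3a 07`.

tag:7 = 127 → 0x7f << 9 → word 0xfe00
mode:2 = -1 → 0x3 << 7 → word 0xff80
len:5 = 15 → 0xf << 2 → word 0xffbc
lvl:1 = 0 → 0x0 << 1 → word 0xffbc
addr_hi:1 = 0 → 0x0 << 0 → word 0xffbc
word = 0xffbc → big-endian bytes:
  [0]=0xff  [1]=0xbc

ff bc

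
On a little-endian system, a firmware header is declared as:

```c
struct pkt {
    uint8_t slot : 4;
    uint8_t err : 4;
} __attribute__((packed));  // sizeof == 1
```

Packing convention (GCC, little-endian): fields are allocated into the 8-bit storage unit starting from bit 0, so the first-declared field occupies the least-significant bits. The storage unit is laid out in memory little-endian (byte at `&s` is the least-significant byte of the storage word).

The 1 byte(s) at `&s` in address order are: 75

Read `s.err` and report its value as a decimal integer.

[0]=0x75 (little-endian) → word 0x75
slot:4 @ bit 0 → (0x75>>0)&0xf = 0x5
err:4 @ bit 4 → (0x75>>4)&0xf = 0x7  ←

7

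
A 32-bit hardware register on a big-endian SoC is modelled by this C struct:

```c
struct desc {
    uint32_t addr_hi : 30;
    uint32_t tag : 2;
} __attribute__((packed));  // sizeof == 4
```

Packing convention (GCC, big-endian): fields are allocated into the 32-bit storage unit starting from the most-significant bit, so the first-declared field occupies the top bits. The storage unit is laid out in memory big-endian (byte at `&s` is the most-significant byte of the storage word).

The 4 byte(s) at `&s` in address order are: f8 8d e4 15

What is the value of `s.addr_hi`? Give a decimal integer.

1042512133

[0]=0xf8 [1]=0x8d [2]=0xe4 [3]=0x15 (big-endian) → word 0xf88de415
addr_hi [2+:30] = (word>>2) & 0x3fffffff = 1042512133  ←
tag [0+:2] = (word>>0) & 0x3 = 1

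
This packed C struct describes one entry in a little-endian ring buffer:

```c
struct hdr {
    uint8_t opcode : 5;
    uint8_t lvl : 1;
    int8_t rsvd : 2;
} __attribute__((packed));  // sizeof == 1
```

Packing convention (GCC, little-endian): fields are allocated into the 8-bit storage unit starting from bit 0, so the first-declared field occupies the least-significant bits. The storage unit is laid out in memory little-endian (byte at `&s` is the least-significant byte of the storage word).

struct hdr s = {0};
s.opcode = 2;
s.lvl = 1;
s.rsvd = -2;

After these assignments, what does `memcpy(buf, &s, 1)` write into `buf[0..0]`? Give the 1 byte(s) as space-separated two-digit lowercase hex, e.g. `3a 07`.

a2

opcode (5b) val=2 bits=0x2 at bit 0: 0x02
lvl (1b) val=1 bits=0x1 at bit 5: 0x22
rsvd (2b) val=-2 bits=0x2 at bit 6: 0xa2
word = 0xa2 → little-endian bytes:
  [0]=0xa2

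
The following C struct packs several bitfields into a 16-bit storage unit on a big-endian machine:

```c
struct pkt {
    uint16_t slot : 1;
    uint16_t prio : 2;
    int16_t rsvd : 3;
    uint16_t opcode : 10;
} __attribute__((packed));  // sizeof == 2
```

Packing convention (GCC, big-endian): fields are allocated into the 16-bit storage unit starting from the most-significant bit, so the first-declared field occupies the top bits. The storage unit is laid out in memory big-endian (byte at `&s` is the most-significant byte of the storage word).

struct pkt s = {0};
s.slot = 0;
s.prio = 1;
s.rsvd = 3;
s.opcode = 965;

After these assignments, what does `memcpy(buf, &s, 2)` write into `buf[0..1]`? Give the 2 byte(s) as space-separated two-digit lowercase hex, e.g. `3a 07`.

2f c5

[15+:1] slot=0 & 0x1 = 0x0; word=0x0000
[13+:2] prio=1 & 0x3 = 0x1; word=0x2000
[10+:3] rsvd=3 & 0x7 = 0x3; word=0x2c00
[0+:10] opcode=965 & 0x3ff = 0x3c5; word=0x2fc5
word = 0x2fc5 → big-endian bytes:
  [0]=0x2f  [1]=0xc5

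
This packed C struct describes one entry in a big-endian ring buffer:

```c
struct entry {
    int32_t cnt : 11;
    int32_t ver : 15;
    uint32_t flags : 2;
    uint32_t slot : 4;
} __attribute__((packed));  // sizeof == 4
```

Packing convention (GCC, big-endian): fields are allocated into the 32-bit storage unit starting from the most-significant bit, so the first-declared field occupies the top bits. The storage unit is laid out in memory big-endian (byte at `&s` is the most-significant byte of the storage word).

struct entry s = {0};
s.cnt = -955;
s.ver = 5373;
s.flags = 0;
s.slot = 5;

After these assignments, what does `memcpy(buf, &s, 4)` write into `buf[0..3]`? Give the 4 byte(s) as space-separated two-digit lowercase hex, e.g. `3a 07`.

[21+:11] cnt=-955 & 0x7ff = 0x445; word=0x88a00000
[6+:15] ver=5373 & 0x7fff = 0x14fd; word=0x88a53f40
[4+:2] flags=0 & 0x3 = 0x0; word=0x88a53f40
[0+:4] slot=5 & 0xf = 0x5; word=0x88a53f45
word = 0x88a53f45 → big-endian bytes:
  [0]=0x88  [1]=0xa5  [2]=0x3f  [3]=0x45

88 a5 3f 45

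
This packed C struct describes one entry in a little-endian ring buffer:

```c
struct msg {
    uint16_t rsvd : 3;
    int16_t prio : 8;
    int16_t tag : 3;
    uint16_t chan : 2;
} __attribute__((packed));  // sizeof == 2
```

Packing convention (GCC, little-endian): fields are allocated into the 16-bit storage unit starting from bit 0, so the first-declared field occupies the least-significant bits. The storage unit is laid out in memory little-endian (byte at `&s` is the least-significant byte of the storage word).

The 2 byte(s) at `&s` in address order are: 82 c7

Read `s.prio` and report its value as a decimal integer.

-16

[0]=0x82 [1]=0xc7 (little-endian) → word 0xc782
rsvd:3 @ bit 0 → (0xc782>>0)&0x7 = 0x2
prio:8 @ bit 3 → (0xc782>>3)&0xff = 0xf0  ←
tag:3 @ bit 11 → (0xc782>>11)&0x7 = 0x0
chan:2 @ bit 14 → (0xc782>>14)&0x3 = 0x3
prio signed 8b, MSB=1: 240 - 256 = -16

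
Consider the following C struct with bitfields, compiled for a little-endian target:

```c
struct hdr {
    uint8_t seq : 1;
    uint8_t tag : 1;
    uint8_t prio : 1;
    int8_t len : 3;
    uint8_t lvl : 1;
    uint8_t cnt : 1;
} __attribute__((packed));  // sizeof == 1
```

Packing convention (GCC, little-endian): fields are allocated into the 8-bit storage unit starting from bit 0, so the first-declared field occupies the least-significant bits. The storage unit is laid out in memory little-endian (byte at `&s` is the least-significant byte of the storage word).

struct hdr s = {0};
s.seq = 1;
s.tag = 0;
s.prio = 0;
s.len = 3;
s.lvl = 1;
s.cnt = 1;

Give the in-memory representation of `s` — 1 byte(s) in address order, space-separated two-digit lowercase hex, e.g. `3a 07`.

[0+:1] seq=1 & 0x1 = 0x1; word=0x01
[1+:1] tag=0 & 0x1 = 0x0; word=0x01
[2+:1] prio=0 & 0x1 = 0x0; word=0x01
[3+:3] len=3 & 0x7 = 0x3; word=0x19
[6+:1] lvl=1 & 0x1 = 0x1; word=0x59
[7+:1] cnt=1 & 0x1 = 0x1; word=0xd9
word = 0xd9 → little-endian bytes:
  [0]=0xd9

d9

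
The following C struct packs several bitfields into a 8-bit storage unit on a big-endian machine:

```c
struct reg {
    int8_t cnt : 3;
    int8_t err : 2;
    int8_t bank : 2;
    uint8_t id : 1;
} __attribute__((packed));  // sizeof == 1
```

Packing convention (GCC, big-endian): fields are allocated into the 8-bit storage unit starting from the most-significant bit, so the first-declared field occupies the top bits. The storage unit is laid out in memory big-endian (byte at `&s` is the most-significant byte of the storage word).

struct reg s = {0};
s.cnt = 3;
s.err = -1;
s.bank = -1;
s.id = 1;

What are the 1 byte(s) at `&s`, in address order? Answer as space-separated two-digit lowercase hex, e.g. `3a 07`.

cnt:3 = 3 → 0x3 << 5 → word 0x60
err:2 = -1 → 0x3 << 3 → word 0x78
bank:2 = -1 → 0x3 << 1 → word 0x7e
id:1 = 1 → 0x1 << 0 → word 0x7f
word = 0x7f → big-endian bytes:
  [0]=0x7f

7f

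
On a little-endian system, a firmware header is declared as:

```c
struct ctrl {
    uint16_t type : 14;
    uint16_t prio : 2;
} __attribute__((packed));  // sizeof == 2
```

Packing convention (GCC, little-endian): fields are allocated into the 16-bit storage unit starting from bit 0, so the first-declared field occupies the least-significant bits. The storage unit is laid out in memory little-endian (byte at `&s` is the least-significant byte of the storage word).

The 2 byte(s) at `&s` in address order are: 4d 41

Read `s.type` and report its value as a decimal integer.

333

[0]=0x4d [1]=0x41 (little-endian) → word 0x414d
type:14 @ bit 0 → (0x414d>>0)&0x3fff = 0x14d  ←
prio:2 @ bit 14 → (0x414d>>14)&0x3 = 0x1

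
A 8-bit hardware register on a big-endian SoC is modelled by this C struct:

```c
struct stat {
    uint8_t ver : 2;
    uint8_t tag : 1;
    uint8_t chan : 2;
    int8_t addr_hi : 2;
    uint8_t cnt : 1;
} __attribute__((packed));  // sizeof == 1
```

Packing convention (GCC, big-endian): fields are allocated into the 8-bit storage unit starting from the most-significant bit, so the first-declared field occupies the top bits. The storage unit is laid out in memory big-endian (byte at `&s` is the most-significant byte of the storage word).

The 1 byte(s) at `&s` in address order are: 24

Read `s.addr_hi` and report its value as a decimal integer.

[0]=0x24 (big-endian) → word 0x24
ver:2 @ bit 6 → (0x24>>6)&0x3 = 0x0
tag:1 @ bit 5 → (0x24>>5)&0x1 = 0x1
chan:2 @ bit 3 → (0x24>>3)&0x3 = 0x0
addr_hi:2 @ bit 1 → (0x24>>1)&0x3 = 0x2  ←
cnt:1 @ bit 0 → (0x24>>0)&0x1 = 0x0
addr_hi signed 2b, MSB=1: 2 - 4 = -2

-2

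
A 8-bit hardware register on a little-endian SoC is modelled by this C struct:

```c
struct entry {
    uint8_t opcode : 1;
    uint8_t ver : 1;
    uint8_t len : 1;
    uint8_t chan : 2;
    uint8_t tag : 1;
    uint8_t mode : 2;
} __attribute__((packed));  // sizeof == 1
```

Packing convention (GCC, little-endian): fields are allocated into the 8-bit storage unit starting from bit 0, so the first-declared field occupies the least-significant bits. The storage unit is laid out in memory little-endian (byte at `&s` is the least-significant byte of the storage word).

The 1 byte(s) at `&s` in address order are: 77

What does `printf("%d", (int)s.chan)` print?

[0]=0x77 (little-endian) → word 0x77
opcode:1 @ bit 0 → (0x77>>0)&0x1 = 0x1
ver:1 @ bit 1 → (0x77>>1)&0x1 = 0x1
len:1 @ bit 2 → (0x77>>2)&0x1 = 0x1
chan:2 @ bit 3 → (0x77>>3)&0x3 = 0x2  ←
tag:1 @ bit 5 → (0x77>>5)&0x1 = 0x1
mode:2 @ bit 6 → (0x77>>6)&0x3 = 0x1

2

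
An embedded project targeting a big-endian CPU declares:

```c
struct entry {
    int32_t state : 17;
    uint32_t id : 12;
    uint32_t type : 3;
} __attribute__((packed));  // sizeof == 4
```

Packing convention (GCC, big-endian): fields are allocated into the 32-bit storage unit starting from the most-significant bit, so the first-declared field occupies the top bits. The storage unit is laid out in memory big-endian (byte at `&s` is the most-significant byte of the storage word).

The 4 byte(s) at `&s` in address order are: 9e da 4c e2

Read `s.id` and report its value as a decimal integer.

2460

[0]=0x9e [1]=0xda [2]=0x4c [3]=0xe2 (big-endian) → word 0x9eda4ce2
state [15+:17] = (word>>15) & 0x1ffff = 81332
id [3+:12] = (word>>3) & 0xfff = 2460  ←
type [0+:3] = (word>>0) & 0x7 = 2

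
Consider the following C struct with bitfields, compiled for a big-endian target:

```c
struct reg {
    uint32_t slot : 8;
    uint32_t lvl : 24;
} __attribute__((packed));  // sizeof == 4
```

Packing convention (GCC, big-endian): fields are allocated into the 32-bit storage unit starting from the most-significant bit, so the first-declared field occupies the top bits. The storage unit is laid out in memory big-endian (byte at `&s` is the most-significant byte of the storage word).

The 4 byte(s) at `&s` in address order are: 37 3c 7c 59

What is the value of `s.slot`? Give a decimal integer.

[0]=0x37 [1]=0x3c [2]=0x7c [3]=0x59 (big-endian) → word 0x373c7c59
slot:8 @ bit 24 → (0x373c7c59>>24)&0xff = 0x37  ←
lvl:24 @ bit 0 → (0x373c7c59>>0)&0xffffff = 0x3c7c59

55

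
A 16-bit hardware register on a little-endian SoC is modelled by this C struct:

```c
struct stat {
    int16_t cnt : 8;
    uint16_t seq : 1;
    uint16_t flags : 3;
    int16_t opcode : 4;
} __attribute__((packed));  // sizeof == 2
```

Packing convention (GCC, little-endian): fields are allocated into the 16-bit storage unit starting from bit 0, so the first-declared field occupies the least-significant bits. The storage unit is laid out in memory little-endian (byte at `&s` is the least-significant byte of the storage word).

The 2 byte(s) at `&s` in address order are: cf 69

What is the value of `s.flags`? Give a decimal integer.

4

[0]=0xcf [1]=0x69 (little-endian) → word 0x69cf
cnt:8 @ bit 0 → (0x69cf>>0)&0xff = 0xcf
seq:1 @ bit 8 → (0x69cf>>8)&0x1 = 0x1
flags:3 @ bit 9 → (0x69cf>>9)&0x7 = 0x4  ←
opcode:4 @ bit 12 → (0x69cf>>12)&0xf = 0x6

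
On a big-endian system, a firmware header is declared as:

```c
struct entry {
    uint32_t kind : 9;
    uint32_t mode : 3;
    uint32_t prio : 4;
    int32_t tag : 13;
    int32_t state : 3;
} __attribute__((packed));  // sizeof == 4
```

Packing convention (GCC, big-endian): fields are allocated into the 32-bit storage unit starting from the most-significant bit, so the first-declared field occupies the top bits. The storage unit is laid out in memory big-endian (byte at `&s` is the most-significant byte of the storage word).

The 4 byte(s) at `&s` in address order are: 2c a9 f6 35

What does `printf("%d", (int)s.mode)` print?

2

[0]=0x2c [1]=0xa9 [2]=0xf6 [3]=0x35 (big-endian) → word 0x2ca9f635
kind:9 @ bit 23 → (0x2ca9f635>>23)&0x1ff = 0x59
mode:3 @ bit 20 → (0x2ca9f635>>20)&0x7 = 0x2  ←
prio:4 @ bit 16 → (0x2ca9f635>>16)&0xf = 0x9
tag:13 @ bit 3 → (0x2ca9f635>>3)&0x1fff = 0x1ec6
state:3 @ bit 0 → (0x2ca9f635>>0)&0x7 = 0x5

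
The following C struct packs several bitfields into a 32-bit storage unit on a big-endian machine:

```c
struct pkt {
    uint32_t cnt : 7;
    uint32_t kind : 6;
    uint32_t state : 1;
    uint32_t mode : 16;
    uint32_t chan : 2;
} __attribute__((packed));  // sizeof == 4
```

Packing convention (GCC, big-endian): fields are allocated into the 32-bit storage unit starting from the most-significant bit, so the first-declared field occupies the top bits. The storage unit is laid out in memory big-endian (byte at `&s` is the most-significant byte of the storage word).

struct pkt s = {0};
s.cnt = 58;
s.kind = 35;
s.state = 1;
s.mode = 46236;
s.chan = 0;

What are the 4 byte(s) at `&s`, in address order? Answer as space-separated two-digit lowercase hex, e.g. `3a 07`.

cnt (7b) val=58 bits=0x3a at bit 25: 0x74000000
kind (6b) val=35 bits=0x23 at bit 19: 0x75180000
state (1b) val=1 bits=0x1 at bit 18: 0x751c0000
mode (16b) val=46236 bits=0xb49c at bit 2: 0x751ed270
chan (2b) val=0 bits=0x0 at bit 0: 0x751ed270
word = 0x751ed270 → big-endian bytes:
  [0]=0x75  [1]=0x1e  [2]=0xd2  [3]=0x70

75 1e d2 70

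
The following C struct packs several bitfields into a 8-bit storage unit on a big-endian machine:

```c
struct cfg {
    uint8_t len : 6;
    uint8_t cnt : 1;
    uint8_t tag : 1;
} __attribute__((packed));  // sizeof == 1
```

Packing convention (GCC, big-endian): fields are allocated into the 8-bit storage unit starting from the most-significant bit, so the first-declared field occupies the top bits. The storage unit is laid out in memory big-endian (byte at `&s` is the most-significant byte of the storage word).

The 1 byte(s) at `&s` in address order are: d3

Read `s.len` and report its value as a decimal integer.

52

[0]=0xd3 (big-endian) → word 0xd3
len:6 @ bit 2 → (0xd3>>2)&0x3f = 0x34  ←
cnt:1 @ bit 1 → (0xd3>>1)&0x1 = 0x1
tag:1 @ bit 0 → (0xd3>>0)&0x1 = 0x1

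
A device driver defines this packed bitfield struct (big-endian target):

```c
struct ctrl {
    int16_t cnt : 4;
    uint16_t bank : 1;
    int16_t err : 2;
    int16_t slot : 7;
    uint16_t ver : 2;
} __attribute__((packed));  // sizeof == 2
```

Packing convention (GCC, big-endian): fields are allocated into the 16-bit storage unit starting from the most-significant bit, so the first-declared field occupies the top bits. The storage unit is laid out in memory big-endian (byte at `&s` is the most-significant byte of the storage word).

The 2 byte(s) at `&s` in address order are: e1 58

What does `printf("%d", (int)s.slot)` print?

[0]=0xe1 [1]=0x58 (big-endian) → word 0xe158
cnt [12+:4] = (word>>12) & 0xf = 14
bank [11+:1] = (word>>11) & 0x1 = 0
err [9+:2] = (word>>9) & 0x3 = 0
slot [2+:7] = (word>>2) & 0x7f = 86  ←
ver [0+:2] = (word>>0) & 0x3 = 0
slot signed 7b, MSB=1: 86 - 128 = -42

-42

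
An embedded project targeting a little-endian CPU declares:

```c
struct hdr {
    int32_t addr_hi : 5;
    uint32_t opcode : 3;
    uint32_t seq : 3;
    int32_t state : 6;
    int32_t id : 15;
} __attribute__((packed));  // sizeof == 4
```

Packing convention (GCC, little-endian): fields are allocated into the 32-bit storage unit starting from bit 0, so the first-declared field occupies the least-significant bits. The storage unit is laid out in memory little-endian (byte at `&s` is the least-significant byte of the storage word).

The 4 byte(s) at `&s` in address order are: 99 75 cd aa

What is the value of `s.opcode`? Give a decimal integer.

[0]=0x99 [1]=0x75 [2]=0xcd [3]=0xaa (little-endian) → word 0xaacd7599
addr_hi [0+:5] = (word>>0) & 0x1f = 25
opcode [5+:3] = (word>>5) & 0x7 = 4  ←
seq [8+:3] = (word>>8) & 0x7 = 5
state [11+:6] = (word>>11) & 0x3f = 46
id [17+:15] = (word>>17) & 0x7fff = 21862

4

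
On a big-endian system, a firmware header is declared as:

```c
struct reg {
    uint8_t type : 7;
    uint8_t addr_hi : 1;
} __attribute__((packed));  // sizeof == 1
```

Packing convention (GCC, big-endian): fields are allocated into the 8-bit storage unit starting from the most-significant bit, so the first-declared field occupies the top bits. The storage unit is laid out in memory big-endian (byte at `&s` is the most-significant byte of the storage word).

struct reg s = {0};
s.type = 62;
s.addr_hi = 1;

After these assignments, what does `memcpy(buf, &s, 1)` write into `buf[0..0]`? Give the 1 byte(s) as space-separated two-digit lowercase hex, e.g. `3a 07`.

type:7 = 62 → 0x3e << 1 → word 0x7c
addr_hi:1 = 1 → 0x1 << 0 → word 0x7d
word = 0x7d → big-endian bytes:
  [0]=0x7d

7d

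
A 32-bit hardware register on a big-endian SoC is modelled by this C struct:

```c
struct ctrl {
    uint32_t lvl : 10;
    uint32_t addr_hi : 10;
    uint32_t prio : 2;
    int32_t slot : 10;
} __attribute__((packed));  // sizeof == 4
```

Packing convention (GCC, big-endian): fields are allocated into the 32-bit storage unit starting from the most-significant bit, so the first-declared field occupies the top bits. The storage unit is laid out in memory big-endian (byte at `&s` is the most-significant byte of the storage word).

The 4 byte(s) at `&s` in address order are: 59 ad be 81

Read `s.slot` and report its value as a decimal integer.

-383

[0]=0x59 [1]=0xad [2]=0xbe [3]=0x81 (big-endian) → word 0x59adbe81
lvl [22+:10] = (word>>22) & 0x3ff = 358
addr_hi [12+:10] = (word>>12) & 0x3ff = 731
prio [10+:2] = (word>>10) & 0x3 = 3
slot [0+:10] = (word>>0) & 0x3ff = 641  ←
slot signed 10b, MSB=1: 641 - 1024 = -383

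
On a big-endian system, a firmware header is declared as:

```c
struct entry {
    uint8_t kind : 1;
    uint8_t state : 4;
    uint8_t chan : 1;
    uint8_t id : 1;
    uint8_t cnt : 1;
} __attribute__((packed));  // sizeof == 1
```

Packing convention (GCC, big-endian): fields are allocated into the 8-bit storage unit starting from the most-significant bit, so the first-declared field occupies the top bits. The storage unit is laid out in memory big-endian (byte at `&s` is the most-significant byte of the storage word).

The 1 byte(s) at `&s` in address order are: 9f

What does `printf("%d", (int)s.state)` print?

3

[0]=0x9f (big-endian) → word 0x9f
kind [7+:1] = (word>>7) & 0x1 = 1
state [3+:4] = (word>>3) & 0xf = 3  ←
chan [2+:1] = (word>>2) & 0x1 = 1
id [1+:1] = (word>>1) & 0x1 = 1
cnt [0+:1] = (word>>0) & 0x1 = 1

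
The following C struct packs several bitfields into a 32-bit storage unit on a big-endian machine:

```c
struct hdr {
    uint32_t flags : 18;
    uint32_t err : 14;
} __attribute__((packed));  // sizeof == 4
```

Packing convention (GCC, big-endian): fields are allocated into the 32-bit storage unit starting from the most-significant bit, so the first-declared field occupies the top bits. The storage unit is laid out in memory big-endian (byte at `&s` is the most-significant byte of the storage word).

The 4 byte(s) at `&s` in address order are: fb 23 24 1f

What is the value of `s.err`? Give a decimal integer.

9247

[0]=0xfb [1]=0x23 [2]=0x24 [3]=0x1f (big-endian) → word 0xfb23241f
flags:18 @ bit 14 → (0xfb23241f>>14)&0x3ffff = 0x3ec8c
err:14 @ bit 0 → (0xfb23241f>>0)&0x3fff = 0x241f  ←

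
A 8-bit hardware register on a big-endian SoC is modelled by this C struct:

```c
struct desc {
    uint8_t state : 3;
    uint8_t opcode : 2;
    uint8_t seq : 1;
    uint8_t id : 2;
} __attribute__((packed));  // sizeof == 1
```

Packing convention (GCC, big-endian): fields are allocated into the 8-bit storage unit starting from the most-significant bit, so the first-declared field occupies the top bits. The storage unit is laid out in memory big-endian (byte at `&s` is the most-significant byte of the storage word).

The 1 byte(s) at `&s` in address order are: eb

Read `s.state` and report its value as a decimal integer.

7

[0]=0xeb (big-endian) → word 0xeb
state [5+:3] = (word>>5) & 0x7 = 7  ←
opcode [3+:2] = (word>>3) & 0x3 = 1
seq [2+:1] = (word>>2) & 0x1 = 0
id [0+:2] = (word>>0) & 0x3 = 3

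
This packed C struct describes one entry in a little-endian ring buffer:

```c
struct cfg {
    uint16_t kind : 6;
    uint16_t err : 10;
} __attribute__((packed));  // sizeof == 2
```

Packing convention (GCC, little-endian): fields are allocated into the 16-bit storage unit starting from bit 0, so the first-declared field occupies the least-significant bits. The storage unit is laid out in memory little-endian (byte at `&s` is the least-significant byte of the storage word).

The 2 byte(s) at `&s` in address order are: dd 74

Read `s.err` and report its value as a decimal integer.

467

[0]=0xdd [1]=0x74 (little-endian) → word 0x74dd
kind [0+:6] = (word>>0) & 0x3f = 29
err [6+:10] = (word>>6) & 0x3ff = 467  ←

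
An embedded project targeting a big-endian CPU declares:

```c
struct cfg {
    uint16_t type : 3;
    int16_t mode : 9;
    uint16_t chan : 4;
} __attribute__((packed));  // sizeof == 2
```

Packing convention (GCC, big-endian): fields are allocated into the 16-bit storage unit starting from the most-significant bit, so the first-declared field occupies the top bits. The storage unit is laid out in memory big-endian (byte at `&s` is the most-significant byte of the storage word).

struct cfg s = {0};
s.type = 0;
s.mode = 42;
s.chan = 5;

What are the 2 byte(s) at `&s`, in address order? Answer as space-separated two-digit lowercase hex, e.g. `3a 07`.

type:3 = 0 → 0x0 << 13 → word 0x0000
mode:9 = 42 → 0x2a << 4 → word 0x02a0
chan:4 = 5 → 0x5 << 0 → word 0x02a5
word = 0x02a5 → big-endian bytes:
  [0]=0x02  [1]=0xa5

02 a5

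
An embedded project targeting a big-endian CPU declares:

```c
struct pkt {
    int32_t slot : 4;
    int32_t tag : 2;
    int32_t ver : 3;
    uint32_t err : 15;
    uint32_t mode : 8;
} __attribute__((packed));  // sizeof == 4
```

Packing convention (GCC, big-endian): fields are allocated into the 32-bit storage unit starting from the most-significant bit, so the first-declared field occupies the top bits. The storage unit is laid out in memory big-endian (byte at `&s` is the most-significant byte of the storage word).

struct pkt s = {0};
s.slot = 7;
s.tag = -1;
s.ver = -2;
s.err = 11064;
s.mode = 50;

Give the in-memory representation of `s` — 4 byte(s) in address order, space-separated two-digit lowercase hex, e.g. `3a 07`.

slot:4 = 7 → 0x7 << 28 → word 0x70000000
tag:2 = -1 → 0x3 << 26 → word 0x7c000000
ver:3 = -2 → 0x6 << 23 → word 0x7f000000
err:15 = 11064 → 0x2b38 << 8 → word 0x7f2b3800
mode:8 = 50 → 0x32 << 0 → word 0x7f2b3832
word = 0x7f2b3832 → big-endian bytes:
  [0]=0x7f  [1]=0x2b  [2]=0x38  [3]=0x32

7f 2b 38 32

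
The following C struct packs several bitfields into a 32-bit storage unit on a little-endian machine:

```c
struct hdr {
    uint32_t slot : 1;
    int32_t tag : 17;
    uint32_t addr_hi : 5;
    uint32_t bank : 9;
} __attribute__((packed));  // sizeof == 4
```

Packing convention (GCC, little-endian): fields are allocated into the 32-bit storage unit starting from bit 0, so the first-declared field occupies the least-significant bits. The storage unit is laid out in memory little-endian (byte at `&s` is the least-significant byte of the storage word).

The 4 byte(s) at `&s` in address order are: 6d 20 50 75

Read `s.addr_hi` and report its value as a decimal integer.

20

[0]=0x6d [1]=0x20 [2]=0x50 [3]=0x75 (little-endian) → word 0x7550206d
slot [0+:1] = (word>>0) & 0x1 = 1
tag [1+:17] = (word>>1) & 0x1ffff = 4150
addr_hi [18+:5] = (word>>18) & 0x1f = 20  ←
bank [23+:9] = (word>>23) & 0x1ff = 234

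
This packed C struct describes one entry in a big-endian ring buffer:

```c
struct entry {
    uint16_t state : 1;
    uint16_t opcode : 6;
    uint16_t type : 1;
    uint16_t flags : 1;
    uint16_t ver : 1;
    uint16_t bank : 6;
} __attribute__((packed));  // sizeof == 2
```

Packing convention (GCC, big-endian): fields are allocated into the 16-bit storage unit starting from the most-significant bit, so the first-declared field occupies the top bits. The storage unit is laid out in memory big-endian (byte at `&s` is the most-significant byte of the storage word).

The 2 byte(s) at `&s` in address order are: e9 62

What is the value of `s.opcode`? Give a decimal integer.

[0]=0xe9 [1]=0x62 (big-endian) → word 0xe962
state [15+:1] = (word>>15) & 0x1 = 1
opcode [9+:6] = (word>>9) & 0x3f = 52  ←
type [8+:1] = (word>>8) & 0x1 = 1
flags [7+:1] = (word>>7) & 0x1 = 0
ver [6+:1] = (word>>6) & 0x1 = 1
bank [0+:6] = (word>>0) & 0x3f = 34

52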